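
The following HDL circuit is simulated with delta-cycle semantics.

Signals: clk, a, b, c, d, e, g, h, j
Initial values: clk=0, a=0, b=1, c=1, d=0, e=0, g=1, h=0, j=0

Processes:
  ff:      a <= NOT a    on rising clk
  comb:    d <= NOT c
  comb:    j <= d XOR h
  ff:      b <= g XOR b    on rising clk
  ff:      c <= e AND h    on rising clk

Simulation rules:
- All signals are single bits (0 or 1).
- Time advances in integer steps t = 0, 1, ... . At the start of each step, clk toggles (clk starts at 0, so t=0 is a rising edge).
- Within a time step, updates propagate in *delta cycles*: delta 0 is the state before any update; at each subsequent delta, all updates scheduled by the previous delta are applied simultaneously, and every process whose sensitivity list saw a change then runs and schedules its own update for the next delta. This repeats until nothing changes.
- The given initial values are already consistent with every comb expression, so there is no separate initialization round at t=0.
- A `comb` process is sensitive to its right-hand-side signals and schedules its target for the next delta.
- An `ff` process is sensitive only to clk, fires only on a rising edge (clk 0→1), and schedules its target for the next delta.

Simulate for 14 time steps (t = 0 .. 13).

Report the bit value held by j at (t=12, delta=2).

[bits: c,h,j,d,e,clk,a,b,g]
t=0: Δ0=100000011 Δ1=100001011 Δ2=000001101 Δ3=000101101 Δ4=001101101 | 4Δ
t=1: Δ0=001101101 Δ1=001100101 | 1Δ
t=2: Δ0=001100101 Δ1=001101101 Δ2=001101011 | 2Δ
t=3: Δ0=001101011 Δ1=001100011 | 1Δ
t=4: Δ0=001100011 Δ1=001101011 Δ2=001101101 | 2Δ
t=5: Δ0=001101101 Δ1=001100101 | 1Δ
t=6: Δ0=001100101 Δ1=001101101 Δ2=001101011 | 2Δ
t=7: Δ0=001101011 Δ1=001100011 | 1Δ
t=8: Δ0=001100011 Δ1=001101011 Δ2=001101101 | 2Δ
t=9: Δ0=001101101 Δ1=001100101 | 1Δ
t=10: Δ0=001100101 Δ1=001101101 Δ2=001101011 | 2Δ
t=11: Δ0=001101011 Δ1=001100011 | 1Δ
t=12: Δ0=001100011 Δ1=001101011 Δ2=001101101 | 2Δ
t=13: Δ0=001101101 Δ1=001100101 | 1Δ

1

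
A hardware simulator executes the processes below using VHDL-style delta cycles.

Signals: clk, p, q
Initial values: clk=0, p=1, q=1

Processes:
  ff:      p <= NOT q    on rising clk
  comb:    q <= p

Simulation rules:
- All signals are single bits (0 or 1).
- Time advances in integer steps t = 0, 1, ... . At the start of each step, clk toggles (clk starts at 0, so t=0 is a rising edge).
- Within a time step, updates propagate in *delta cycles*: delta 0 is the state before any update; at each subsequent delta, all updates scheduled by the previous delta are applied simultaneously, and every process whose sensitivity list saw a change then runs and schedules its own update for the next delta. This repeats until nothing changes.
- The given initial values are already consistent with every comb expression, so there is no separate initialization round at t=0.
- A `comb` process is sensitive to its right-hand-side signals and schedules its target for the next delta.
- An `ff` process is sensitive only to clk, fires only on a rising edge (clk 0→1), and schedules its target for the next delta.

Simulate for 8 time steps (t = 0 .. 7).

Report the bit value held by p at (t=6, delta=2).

1

t0.Δ0 q=1 p=1 clk=0
t0.Δ1 q=1 p=1 clk=1
t0.Δ2 q=1 p=0 clk=1
t0.Δ3 q=0 p=0 clk=1
t1.Δ0 q=0 p=0 clk=1
t1.Δ1 q=0 p=0 clk=0
t2.Δ0 q=0 p=0 clk=0
t2.Δ1 q=0 p=0 clk=1
t2.Δ2 q=0 p=1 clk=1
t2.Δ3 q=1 p=1 clk=1
t3.Δ0 q=1 p=1 clk=1
t3.Δ1 q=1 p=1 clk=0
t4.Δ0 q=1 p=1 clk=0
t4.Δ1 q=1 p=1 clk=1
t4.Δ2 q=1 p=0 clk=1
t4.Δ3 q=0 p=0 clk=1
t5.Δ0 q=0 p=0 clk=1
t5.Δ1 q=0 p=0 clk=0
t6.Δ0 q=0 p=0 clk=0
t6.Δ1 q=0 p=0 clk=1
t6.Δ2 q=0 p=1 clk=1
t6.Δ3 q=1 p=1 clk=1
t7.Δ0 q=1 p=1 clk=1
t7.Δ1 q=1 p=1 clk=0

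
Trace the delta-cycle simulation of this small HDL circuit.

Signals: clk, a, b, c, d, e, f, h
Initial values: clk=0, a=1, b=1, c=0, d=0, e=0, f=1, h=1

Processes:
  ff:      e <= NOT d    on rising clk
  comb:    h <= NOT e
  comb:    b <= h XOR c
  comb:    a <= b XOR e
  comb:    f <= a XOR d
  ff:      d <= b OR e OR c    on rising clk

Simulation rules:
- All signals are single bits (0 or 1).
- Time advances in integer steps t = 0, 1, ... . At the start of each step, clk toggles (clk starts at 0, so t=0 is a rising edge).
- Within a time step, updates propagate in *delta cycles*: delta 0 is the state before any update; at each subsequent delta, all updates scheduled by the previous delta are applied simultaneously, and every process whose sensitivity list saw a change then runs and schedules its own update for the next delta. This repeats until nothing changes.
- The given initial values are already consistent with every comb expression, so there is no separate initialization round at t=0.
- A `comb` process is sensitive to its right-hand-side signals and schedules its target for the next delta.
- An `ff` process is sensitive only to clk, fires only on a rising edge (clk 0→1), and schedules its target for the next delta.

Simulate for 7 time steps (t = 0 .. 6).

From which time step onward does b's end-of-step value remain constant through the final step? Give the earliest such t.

2

t=0 Δ0: clk=0 d=0 h=1 a=1 f=1 e=0 b=1 c=0
  Δ1: clk:0→1
  Δ2: d:0→1, e:0→1
  Δ3: h:1→0, a:1→0, f:1→0
  Δ4: f:0→1, b:1→0
  Δ5: a:0→1
  Δ6: f:1→0
  (6Δ to stable)
t=1 Δ0: clk=1 d=1 h=0 a=1 f=0 e=1 b=0 c=0
  Δ1: clk:1→0
  (1Δ to stable)
t=2 Δ0: clk=0 d=1 h=0 a=1 f=0 e=1 b=0 c=0
  Δ1: clk:0→1
  Δ2: e:1→0
  Δ3: h:0→1, a:1→0
  Δ4: f:0→1, b:0→1
  Δ5: a:0→1
  Δ6: f:1→0
  (6Δ to stable)
t=3 Δ0: clk=1 d=1 h=1 a=1 f=0 e=0 b=1 c=0
  Δ1: clk:1→0
  (1Δ to stable)
t=4 Δ0: clk=0 d=1 h=1 a=1 f=0 e=0 b=1 c=0
  Δ1: clk:0→1
  (1Δ to stable)
t=5 Δ0: clk=1 d=1 h=1 a=1 f=0 e=0 b=1 c=0
  Δ1: clk:1→0
  (1Δ to stable)
t=6 Δ0: clk=0 d=1 h=1 a=1 f=0 e=0 b=1 c=0
  Δ1: clk:0→1
  (1Δ to stable)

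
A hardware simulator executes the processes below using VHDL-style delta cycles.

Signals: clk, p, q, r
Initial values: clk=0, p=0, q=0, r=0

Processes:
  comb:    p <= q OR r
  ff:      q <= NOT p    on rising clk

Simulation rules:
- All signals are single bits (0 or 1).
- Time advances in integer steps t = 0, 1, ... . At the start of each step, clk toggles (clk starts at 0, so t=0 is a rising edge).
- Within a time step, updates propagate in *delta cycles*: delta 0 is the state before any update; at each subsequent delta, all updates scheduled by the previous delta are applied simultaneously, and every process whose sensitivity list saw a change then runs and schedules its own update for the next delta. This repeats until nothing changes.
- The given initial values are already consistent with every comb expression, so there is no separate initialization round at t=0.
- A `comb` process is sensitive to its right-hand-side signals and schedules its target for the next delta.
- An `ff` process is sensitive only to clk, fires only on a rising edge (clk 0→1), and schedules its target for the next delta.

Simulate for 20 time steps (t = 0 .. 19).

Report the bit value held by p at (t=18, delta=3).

[bits: clk,q,r,p]
t=0: Δ0=0000 Δ1=1000 Δ2=1100 Δ3=1101 | 3Δ
t=1: Δ0=1101 Δ1=0101 | 1Δ
t=2: Δ0=0101 Δ1=1101 Δ2=1001 Δ3=1000 | 3Δ
t=3: Δ0=1000 Δ1=0000 | 1Δ
t=4: Δ0=0000 Δ1=1000 Δ2=1100 Δ3=1101 | 3Δ
t=5: Δ0=1101 Δ1=0101 | 1Δ
t=6: Δ0=0101 Δ1=1101 Δ2=1001 Δ3=1000 | 3Δ
t=7: Δ0=1000 Δ1=0000 | 1Δ
t=8: Δ0=0000 Δ1=1000 Δ2=1100 Δ3=1101 | 3Δ
t=9: Δ0=1101 Δ1=0101 | 1Δ
t=10: Δ0=0101 Δ1=1101 Δ2=1001 Δ3=1000 | 3Δ
t=11: Δ0=1000 Δ1=0000 | 1Δ
t=12: Δ0=0000 Δ1=1000 Δ2=1100 Δ3=1101 | 3Δ
t=13: Δ0=1101 Δ1=0101 | 1Δ
t=14: Δ0=0101 Δ1=1101 Δ2=1001 Δ3=1000 | 3Δ
t=15: Δ0=1000 Δ1=0000 | 1Δ
t=16: Δ0=0000 Δ1=1000 Δ2=1100 Δ3=1101 | 3Δ
t=17: Δ0=1101 Δ1=0101 | 1Δ
t=18: Δ0=0101 Δ1=1101 Δ2=1001 Δ3=1000 | 3Δ
t=19: Δ0=1000 Δ1=0000 | 1Δ

0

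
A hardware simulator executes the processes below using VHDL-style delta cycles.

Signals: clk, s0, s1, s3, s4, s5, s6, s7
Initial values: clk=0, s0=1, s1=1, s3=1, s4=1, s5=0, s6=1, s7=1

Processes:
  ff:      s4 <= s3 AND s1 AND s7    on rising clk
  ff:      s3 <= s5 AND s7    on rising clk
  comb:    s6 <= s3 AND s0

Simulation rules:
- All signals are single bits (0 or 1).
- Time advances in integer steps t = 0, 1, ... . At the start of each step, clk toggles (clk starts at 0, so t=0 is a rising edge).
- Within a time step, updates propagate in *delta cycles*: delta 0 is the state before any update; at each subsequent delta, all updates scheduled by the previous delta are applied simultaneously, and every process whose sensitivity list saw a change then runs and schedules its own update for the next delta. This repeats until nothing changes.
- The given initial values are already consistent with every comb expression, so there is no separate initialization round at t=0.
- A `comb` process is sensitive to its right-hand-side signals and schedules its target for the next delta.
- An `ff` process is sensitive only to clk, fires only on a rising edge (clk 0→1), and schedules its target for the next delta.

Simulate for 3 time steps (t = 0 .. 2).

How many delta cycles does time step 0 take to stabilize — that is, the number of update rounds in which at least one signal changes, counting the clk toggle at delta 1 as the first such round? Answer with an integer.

t0.Δ0 s5=0 s3=1 s4=1 s7=1 clk=0 s6=1 s1=1 s0=1
t0.Δ1 s5=0 s3=1 s4=1 s7=1 clk=1 s6=1 s1=1 s0=1
t0.Δ2 s5=0 s3=0 s4=1 s7=1 clk=1 s6=1 s1=1 s0=1
t0.Δ3 s5=0 s3=0 s4=1 s7=1 clk=1 s6=0 s1=1 s0=1
t1.Δ0 s5=0 s3=0 s4=1 s7=1 clk=1 s6=0 s1=1 s0=1
t1.Δ1 s5=0 s3=0 s4=1 s7=1 clk=0 s6=0 s1=1 s0=1
t2.Δ0 s5=0 s3=0 s4=1 s7=1 clk=0 s6=0 s1=1 s0=1
t2.Δ1 s5=0 s3=0 s4=1 s7=1 clk=1 s6=0 s1=1 s0=1
t2.Δ2 s5=0 s3=0 s4=0 s7=1 clk=1 s6=0 s1=1 s0=1

3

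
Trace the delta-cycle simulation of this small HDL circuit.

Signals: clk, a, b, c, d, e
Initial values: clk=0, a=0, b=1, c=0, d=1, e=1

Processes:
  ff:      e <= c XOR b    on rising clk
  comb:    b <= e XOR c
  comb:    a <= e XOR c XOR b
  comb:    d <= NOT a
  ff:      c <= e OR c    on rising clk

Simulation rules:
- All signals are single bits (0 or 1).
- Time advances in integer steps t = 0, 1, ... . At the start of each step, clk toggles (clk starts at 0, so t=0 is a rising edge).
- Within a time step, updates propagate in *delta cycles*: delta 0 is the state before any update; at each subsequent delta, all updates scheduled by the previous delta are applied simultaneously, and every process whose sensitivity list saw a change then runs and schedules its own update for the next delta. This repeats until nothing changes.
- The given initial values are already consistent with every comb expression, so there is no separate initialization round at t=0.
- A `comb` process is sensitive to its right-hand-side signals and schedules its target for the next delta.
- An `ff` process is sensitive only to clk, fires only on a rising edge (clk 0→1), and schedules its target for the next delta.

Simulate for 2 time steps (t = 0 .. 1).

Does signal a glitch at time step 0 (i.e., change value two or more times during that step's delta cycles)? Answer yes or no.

t0.Δ0 b=1 c=0 a=0 clk=0 d=1 e=1
t0.Δ1 b=1 c=0 a=0 clk=1 d=1 e=1
t0.Δ2 b=1 c=1 a=0 clk=1 d=1 e=1
t0.Δ3 b=0 c=1 a=1 clk=1 d=1 e=1
t0.Δ4 b=0 c=1 a=0 clk=1 d=0 e=1
t0.Δ5 b=0 c=1 a=0 clk=1 d=1 e=1
t1.Δ0 b=0 c=1 a=0 clk=1 d=1 e=1
t1.Δ1 b=0 c=1 a=0 clk=0 d=1 e=1

yes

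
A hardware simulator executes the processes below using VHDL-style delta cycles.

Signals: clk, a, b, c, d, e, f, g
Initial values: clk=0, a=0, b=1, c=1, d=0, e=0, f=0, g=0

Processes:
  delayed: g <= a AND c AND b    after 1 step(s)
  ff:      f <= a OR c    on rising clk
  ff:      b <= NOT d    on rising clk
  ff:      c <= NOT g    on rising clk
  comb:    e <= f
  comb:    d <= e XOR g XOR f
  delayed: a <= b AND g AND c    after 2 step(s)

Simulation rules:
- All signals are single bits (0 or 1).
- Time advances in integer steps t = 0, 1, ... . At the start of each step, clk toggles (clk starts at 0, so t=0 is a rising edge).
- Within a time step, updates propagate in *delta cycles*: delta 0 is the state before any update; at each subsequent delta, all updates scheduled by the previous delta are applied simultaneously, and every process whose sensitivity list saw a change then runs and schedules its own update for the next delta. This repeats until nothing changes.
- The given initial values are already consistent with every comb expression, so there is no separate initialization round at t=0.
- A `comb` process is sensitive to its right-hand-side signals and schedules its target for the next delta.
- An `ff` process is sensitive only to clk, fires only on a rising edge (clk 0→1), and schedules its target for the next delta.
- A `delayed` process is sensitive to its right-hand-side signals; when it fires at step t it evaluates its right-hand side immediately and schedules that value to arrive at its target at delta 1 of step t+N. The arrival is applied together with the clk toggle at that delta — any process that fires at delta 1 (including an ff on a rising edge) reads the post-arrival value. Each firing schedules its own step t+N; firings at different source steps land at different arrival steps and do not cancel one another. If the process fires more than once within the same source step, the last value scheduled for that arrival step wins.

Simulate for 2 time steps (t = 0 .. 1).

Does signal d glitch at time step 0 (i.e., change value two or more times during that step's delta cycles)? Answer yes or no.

yes

t0.Δ0 f=0 a=0 c=1 g=0 b=1 d=0 e=0 clk=0
t0.Δ1 f=0 a=0 c=1 g=0 b=1 d=0 e=0 clk=1
t0.Δ2 f=1 a=0 c=1 g=0 b=1 d=0 e=0 clk=1
t0.Δ3 f=1 a=0 c=1 g=0 b=1 d=1 e=1 clk=1
t0.Δ4 f=1 a=0 c=1 g=0 b=1 d=0 e=1 clk=1
t1.Δ0 f=1 a=0 c=1 g=0 b=1 d=0 e=1 clk=1
t1.Δ1 f=1 a=0 c=1 g=0 b=1 d=0 e=1 clk=0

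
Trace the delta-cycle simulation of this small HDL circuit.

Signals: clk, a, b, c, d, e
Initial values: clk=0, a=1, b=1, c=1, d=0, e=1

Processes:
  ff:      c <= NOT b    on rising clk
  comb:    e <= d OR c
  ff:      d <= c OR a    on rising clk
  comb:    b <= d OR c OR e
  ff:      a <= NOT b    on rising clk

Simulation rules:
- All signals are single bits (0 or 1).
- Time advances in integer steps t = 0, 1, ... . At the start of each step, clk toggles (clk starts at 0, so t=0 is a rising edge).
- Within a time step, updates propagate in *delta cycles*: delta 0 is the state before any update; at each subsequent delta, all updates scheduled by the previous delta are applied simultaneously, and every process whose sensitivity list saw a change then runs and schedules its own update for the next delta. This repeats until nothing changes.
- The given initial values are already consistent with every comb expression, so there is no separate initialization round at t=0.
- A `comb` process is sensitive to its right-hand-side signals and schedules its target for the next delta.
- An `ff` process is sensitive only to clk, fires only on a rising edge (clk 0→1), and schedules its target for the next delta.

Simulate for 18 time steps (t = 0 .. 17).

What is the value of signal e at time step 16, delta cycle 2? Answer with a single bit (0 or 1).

t=0 Δ0: b=1 d=0 c=1 clk=0 e=1 a=1
  Δ1: clk:0→1
  Δ2: d:0→1, c:1→0, a:1→0
  (2Δ to stable)
t=1 Δ0: b=1 d=1 c=0 clk=1 e=1 a=0
  Δ1: clk:1→0
  (1Δ to stable)
t=2 Δ0: b=1 d=1 c=0 clk=0 e=1 a=0
  Δ1: clk:0→1
  Δ2: d:1→0
  Δ3: e:1→0
  Δ4: b:1→0
  (4Δ to stable)
t=3 Δ0: b=0 d=0 c=0 clk=1 e=0 a=0
  Δ1: clk:1→0
  (1Δ to stable)
t=4 Δ0: b=0 d=0 c=0 clk=0 e=0 a=0
  Δ1: clk:0→1
  Δ2: c:0→1, a:0→1
  Δ3: b:0→1, e:0→1
  (3Δ to stable)
t=5 Δ0: b=1 d=0 c=1 clk=1 e=1 a=1
  Δ1: clk:1→0
  (1Δ to stable)
t=6 Δ0: b=1 d=0 c=1 clk=0 e=1 a=1
  Δ1: clk:0→1
  Δ2: d:0→1, c:1→0, a:1→0
  (2Δ to stable)
t=7 Δ0: b=1 d=1 c=0 clk=1 e=1 a=0
  Δ1: clk:1→0
  (1Δ to stable)
t=8 Δ0: b=1 d=1 c=0 clk=0 e=1 a=0
  Δ1: clk:0→1
  Δ2: d:1→0
  Δ3: e:1→0
  Δ4: b:1→0
  (4Δ to stable)
t=9 Δ0: b=0 d=0 c=0 clk=1 e=0 a=0
  Δ1: clk:1→0
  (1Δ to stable)
t=10 Δ0: b=0 d=0 c=0 clk=0 e=0 a=0
  Δ1: clk:0→1
  Δ2: c:0→1, a:0→1
  Δ3: b:0→1, e:0→1
  (3Δ to stable)
t=11 Δ0: b=1 d=0 c=1 clk=1 e=1 a=1
  Δ1: clk:1→0
  (1Δ to stable)
t=12 Δ0: b=1 d=0 c=1 clk=0 e=1 a=1
  Δ1: clk:0→1
  Δ2: d:0→1, c:1→0, a:1→0
  (2Δ to stable)
t=13 Δ0: b=1 d=1 c=0 clk=1 e=1 a=0
  Δ1: clk:1→0
  (1Δ to stable)
t=14 Δ0: b=1 d=1 c=0 clk=0 e=1 a=0
  Δ1: clk:0→1
  Δ2: d:1→0
  Δ3: e:1→0
  Δ4: b:1→0
  (4Δ to stable)
t=15 Δ0: b=0 d=0 c=0 clk=1 e=0 a=0
  Δ1: clk:1→0
  (1Δ to stable)
t=16 Δ0: b=0 d=0 c=0 clk=0 e=0 a=0
  Δ1: clk:0→1
  Δ2: c:0→1, a:0→1
  Δ3: b:0→1, e:0→1
  (3Δ to stable)
t=17 Δ0: b=1 d=0 c=1 clk=1 e=1 a=1
  Δ1: clk:1→0
  (1Δ to stable)

0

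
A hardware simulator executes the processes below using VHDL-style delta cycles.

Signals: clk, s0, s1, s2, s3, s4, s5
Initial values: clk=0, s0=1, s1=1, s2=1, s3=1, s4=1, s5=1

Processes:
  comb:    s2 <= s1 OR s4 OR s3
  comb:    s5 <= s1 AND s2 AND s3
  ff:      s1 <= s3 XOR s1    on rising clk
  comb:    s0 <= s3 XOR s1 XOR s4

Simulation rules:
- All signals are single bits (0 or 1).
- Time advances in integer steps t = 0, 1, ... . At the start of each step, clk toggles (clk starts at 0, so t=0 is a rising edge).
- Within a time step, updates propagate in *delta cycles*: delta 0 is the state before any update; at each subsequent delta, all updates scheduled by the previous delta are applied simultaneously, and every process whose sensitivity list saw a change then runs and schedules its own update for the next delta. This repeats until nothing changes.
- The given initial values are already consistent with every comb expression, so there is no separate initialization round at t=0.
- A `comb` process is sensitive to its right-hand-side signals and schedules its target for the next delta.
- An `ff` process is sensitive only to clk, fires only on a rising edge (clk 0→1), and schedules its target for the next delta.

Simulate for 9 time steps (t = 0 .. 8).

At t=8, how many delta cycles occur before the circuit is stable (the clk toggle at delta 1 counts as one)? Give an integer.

3

t0.Δ0 s3=1 s4=1 s5=1 clk=0 s1=1 s2=1 s0=1
t0.Δ1 s3=1 s4=1 s5=1 clk=1 s1=1 s2=1 s0=1
t0.Δ2 s3=1 s4=1 s5=1 clk=1 s1=0 s2=1 s0=1
t0.Δ3 s3=1 s4=1 s5=0 clk=1 s1=0 s2=1 s0=0
t1.Δ0 s3=1 s4=1 s5=0 clk=1 s1=0 s2=1 s0=0
t1.Δ1 s3=1 s4=1 s5=0 clk=0 s1=0 s2=1 s0=0
t2.Δ0 s3=1 s4=1 s5=0 clk=0 s1=0 s2=1 s0=0
t2.Δ1 s3=1 s4=1 s5=0 clk=1 s1=0 s2=1 s0=0
t2.Δ2 s3=1 s4=1 s5=0 clk=1 s1=1 s2=1 s0=0
t2.Δ3 s3=1 s4=1 s5=1 clk=1 s1=1 s2=1 s0=1
t3.Δ0 s3=1 s4=1 s5=1 clk=1 s1=1 s2=1 s0=1
t3.Δ1 s3=1 s4=1 s5=1 clk=0 s1=1 s2=1 s0=1
t4.Δ0 s3=1 s4=1 s5=1 clk=0 s1=1 s2=1 s0=1
t4.Δ1 s3=1 s4=1 s5=1 clk=1 s1=1 s2=1 s0=1
t4.Δ2 s3=1 s4=1 s5=1 clk=1 s1=0 s2=1 s0=1
t4.Δ3 s3=1 s4=1 s5=0 clk=1 s1=0 s2=1 s0=0
t5.Δ0 s3=1 s4=1 s5=0 clk=1 s1=0 s2=1 s0=0
t5.Δ1 s3=1 s4=1 s5=0 clk=0 s1=0 s2=1 s0=0
t6.Δ0 s3=1 s4=1 s5=0 clk=0 s1=0 s2=1 s0=0
t6.Δ1 s3=1 s4=1 s5=0 clk=1 s1=0 s2=1 s0=0
t6.Δ2 s3=1 s4=1 s5=0 clk=1 s1=1 s2=1 s0=0
t6.Δ3 s3=1 s4=1 s5=1 clk=1 s1=1 s2=1 s0=1
t7.Δ0 s3=1 s4=1 s5=1 clk=1 s1=1 s2=1 s0=1
t7.Δ1 s3=1 s4=1 s5=1 clk=0 s1=1 s2=1 s0=1
t8.Δ0 s3=1 s4=1 s5=1 clk=0 s1=1 s2=1 s0=1
t8.Δ1 s3=1 s4=1 s5=1 clk=1 s1=1 s2=1 s0=1
t8.Δ2 s3=1 s4=1 s5=1 clk=1 s1=0 s2=1 s0=1
t8.Δ3 s3=1 s4=1 s5=0 clk=1 s1=0 s2=1 s0=0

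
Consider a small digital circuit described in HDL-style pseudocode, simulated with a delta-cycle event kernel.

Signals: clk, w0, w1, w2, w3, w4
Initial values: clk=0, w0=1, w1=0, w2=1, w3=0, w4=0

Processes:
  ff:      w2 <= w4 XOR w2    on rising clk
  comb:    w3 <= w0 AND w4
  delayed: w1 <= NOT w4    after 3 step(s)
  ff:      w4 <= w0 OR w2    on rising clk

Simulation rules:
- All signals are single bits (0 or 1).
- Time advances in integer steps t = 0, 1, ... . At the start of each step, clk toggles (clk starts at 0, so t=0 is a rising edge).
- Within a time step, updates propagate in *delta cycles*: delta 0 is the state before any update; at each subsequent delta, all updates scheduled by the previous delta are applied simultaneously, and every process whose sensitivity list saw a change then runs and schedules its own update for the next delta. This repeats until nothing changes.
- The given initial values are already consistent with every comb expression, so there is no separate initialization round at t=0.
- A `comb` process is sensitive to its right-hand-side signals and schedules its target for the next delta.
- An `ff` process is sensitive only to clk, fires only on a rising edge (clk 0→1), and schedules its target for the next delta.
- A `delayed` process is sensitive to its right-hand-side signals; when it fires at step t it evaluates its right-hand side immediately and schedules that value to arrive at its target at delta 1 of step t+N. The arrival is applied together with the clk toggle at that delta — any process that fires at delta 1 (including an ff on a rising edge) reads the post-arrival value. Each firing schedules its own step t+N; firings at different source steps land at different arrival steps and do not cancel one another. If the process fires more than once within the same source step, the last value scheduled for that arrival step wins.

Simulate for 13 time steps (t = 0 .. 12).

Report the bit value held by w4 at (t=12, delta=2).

1

t=0 Δ0: w2=1 w0=1 w1=0 w4=0 clk=0 w3=0
  Δ1: clk:0→1
  Δ2: w4:0→1
  Δ3: w3:0→1
  (3Δ to stable)
t=1 Δ0: w2=1 w0=1 w1=0 w4=1 clk=1 w3=1
  Δ1: clk:1→0
  (1Δ to stable)
t=2 Δ0: w2=1 w0=1 w1=0 w4=1 clk=0 w3=1
  Δ1: clk:0→1
  Δ2: w2:1→0
  (2Δ to stable)
t=3 Δ0: w2=0 w0=1 w1=0 w4=1 clk=1 w3=1
  Δ1: clk:1→0
  (1Δ to stable)
t=4 Δ0: w2=0 w0=1 w1=0 w4=1 clk=0 w3=1
  Δ1: clk:0→1
  Δ2: w2:0→1
  (2Δ to stable)
t=5 Δ0: w2=1 w0=1 w1=0 w4=1 clk=1 w3=1
  Δ1: clk:1→0
  (1Δ to stable)
t=6 Δ0: w2=1 w0=1 w1=0 w4=1 clk=0 w3=1
  Δ1: clk:0→1
  Δ2: w2:1→0
  (2Δ to stable)
t=7 Δ0: w2=0 w0=1 w1=0 w4=1 clk=1 w3=1
  Δ1: clk:1→0
  (1Δ to stable)
t=8 Δ0: w2=0 w0=1 w1=0 w4=1 clk=0 w3=1
  Δ1: clk:0→1
  Δ2: w2:0→1
  (2Δ to stable)
t=9 Δ0: w2=1 w0=1 w1=0 w4=1 clk=1 w3=1
  Δ1: clk:1→0
  (1Δ to stable)
t=10 Δ0: w2=1 w0=1 w1=0 w4=1 clk=0 w3=1
  Δ1: clk:0→1
  Δ2: w2:1→0
  (2Δ to stable)
t=11 Δ0: w2=0 w0=1 w1=0 w4=1 clk=1 w3=1
  Δ1: clk:1→0
  (1Δ to stable)
t=12 Δ0: w2=0 w0=1 w1=0 w4=1 clk=0 w3=1
  Δ1: clk:0→1
  Δ2: w2:0→1
  (2Δ to stable)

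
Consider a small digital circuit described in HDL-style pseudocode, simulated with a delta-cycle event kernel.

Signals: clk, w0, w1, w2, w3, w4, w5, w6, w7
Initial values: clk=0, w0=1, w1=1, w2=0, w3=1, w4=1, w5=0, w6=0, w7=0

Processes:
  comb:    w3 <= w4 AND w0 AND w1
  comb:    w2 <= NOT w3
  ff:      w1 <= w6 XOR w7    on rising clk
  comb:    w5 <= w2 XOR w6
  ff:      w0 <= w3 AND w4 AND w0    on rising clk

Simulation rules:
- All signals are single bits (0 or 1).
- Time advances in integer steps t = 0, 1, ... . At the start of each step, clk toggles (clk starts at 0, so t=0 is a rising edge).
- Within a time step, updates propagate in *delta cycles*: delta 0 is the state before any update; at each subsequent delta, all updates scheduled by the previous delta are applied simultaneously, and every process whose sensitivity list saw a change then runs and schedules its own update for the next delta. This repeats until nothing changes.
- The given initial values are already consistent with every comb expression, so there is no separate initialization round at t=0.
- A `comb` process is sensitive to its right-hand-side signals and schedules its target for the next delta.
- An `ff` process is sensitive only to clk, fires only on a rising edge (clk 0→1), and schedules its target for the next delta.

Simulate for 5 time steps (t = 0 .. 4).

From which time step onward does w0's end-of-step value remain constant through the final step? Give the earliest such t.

t0.Δ0 w5=0 w6=0 w2=0 w3=1 w1=1 w7=0 w4=1 w0=1 clk=0
t0.Δ1 w5=0 w6=0 w2=0 w3=1 w1=1 w7=0 w4=1 w0=1 clk=1
t0.Δ2 w5=0 w6=0 w2=0 w3=1 w1=0 w7=0 w4=1 w0=1 clk=1
t0.Δ3 w5=0 w6=0 w2=0 w3=0 w1=0 w7=0 w4=1 w0=1 clk=1
t0.Δ4 w5=0 w6=0 w2=1 w3=0 w1=0 w7=0 w4=1 w0=1 clk=1
t0.Δ5 w5=1 w6=0 w2=1 w3=0 w1=0 w7=0 w4=1 w0=1 clk=1
t1.Δ0 w5=1 w6=0 w2=1 w3=0 w1=0 w7=0 w4=1 w0=1 clk=1
t1.Δ1 w5=1 w6=0 w2=1 w3=0 w1=0 w7=0 w4=1 w0=1 clk=0
t2.Δ0 w5=1 w6=0 w2=1 w3=0 w1=0 w7=0 w4=1 w0=1 clk=0
t2.Δ1 w5=1 w6=0 w2=1 w3=0 w1=0 w7=0 w4=1 w0=1 clk=1
t2.Δ2 w5=1 w6=0 w2=1 w3=0 w1=0 w7=0 w4=1 w0=0 clk=1
t3.Δ0 w5=1 w6=0 w2=1 w3=0 w1=0 w7=0 w4=1 w0=0 clk=1
t3.Δ1 w5=1 w6=0 w2=1 w3=0 w1=0 w7=0 w4=1 w0=0 clk=0
t4.Δ0 w5=1 w6=0 w2=1 w3=0 w1=0 w7=0 w4=1 w0=0 clk=0
t4.Δ1 w5=1 w6=0 w2=1 w3=0 w1=0 w7=0 w4=1 w0=0 clk=1

2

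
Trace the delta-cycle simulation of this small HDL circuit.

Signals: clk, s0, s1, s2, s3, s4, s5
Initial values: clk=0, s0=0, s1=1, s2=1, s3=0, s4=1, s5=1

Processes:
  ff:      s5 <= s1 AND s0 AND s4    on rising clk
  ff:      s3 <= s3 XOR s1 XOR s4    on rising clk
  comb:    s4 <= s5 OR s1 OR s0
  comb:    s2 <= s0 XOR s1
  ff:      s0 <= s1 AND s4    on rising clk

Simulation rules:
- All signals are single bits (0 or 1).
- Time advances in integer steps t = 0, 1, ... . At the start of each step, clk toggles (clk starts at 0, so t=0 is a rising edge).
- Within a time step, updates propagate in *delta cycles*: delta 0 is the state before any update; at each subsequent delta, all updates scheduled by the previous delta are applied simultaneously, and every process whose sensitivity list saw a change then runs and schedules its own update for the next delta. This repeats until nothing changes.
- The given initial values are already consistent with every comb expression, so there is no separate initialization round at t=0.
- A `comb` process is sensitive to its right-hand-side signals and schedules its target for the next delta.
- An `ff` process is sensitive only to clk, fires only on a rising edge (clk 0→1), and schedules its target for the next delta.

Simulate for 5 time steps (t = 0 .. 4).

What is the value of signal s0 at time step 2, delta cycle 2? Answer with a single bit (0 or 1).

t0.Δ0 s3=0 s0=0 s2=1 s4=1 s1=1 clk=0 s5=1
t0.Δ1 s3=0 s0=0 s2=1 s4=1 s1=1 clk=1 s5=1
t0.Δ2 s3=0 s0=1 s2=1 s4=1 s1=1 clk=1 s5=0
t0.Δ3 s3=0 s0=1 s2=0 s4=1 s1=1 clk=1 s5=0
t1.Δ0 s3=0 s0=1 s2=0 s4=1 s1=1 clk=1 s5=0
t1.Δ1 s3=0 s0=1 s2=0 s4=1 s1=1 clk=0 s5=0
t2.Δ0 s3=0 s0=1 s2=0 s4=1 s1=1 clk=0 s5=0
t2.Δ1 s3=0 s0=1 s2=0 s4=1 s1=1 clk=1 s5=0
t2.Δ2 s3=0 s0=1 s2=0 s4=1 s1=1 clk=1 s5=1
t3.Δ0 s3=0 s0=1 s2=0 s4=1 s1=1 clk=1 s5=1
t3.Δ1 s3=0 s0=1 s2=0 s4=1 s1=1 clk=0 s5=1
t4.Δ0 s3=0 s0=1 s2=0 s4=1 s1=1 clk=0 s5=1
t4.Δ1 s3=0 s0=1 s2=0 s4=1 s1=1 clk=1 s5=1

1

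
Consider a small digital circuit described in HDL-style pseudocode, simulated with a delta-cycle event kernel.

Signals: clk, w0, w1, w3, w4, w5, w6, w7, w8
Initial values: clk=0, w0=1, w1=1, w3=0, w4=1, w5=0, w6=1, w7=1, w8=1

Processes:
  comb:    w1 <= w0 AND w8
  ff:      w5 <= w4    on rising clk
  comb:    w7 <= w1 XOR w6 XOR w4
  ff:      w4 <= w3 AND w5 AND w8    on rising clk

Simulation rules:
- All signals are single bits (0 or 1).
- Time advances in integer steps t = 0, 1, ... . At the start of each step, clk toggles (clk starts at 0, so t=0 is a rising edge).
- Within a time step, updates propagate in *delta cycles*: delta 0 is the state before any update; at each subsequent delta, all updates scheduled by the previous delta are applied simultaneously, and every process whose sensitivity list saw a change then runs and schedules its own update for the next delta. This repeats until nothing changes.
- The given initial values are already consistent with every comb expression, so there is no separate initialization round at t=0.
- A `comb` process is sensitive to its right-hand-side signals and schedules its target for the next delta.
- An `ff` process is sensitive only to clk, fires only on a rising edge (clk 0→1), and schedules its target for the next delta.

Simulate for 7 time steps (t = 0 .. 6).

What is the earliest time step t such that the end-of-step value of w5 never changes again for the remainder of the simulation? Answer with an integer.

2

t=0 Δ0: w3=0 w1=1 w5=0 w7=1 w0=1 w8=1 clk=0 w6=1 w4=1
  Δ1: clk:0→1
  Δ2: w5:0→1, w4:1→0
  Δ3: w7:1→0
  (3Δ to stable)
t=1 Δ0: w3=0 w1=1 w5=1 w7=0 w0=1 w8=1 clk=1 w6=1 w4=0
  Δ1: clk:1→0
  (1Δ to stable)
t=2 Δ0: w3=0 w1=1 w5=1 w7=0 w0=1 w8=1 clk=0 w6=1 w4=0
  Δ1: clk:0→1
  Δ2: w5:1→0
  (2Δ to stable)
t=3 Δ0: w3=0 w1=1 w5=0 w7=0 w0=1 w8=1 clk=1 w6=1 w4=0
  Δ1: clk:1→0
  (1Δ to stable)
t=4 Δ0: w3=0 w1=1 w5=0 w7=0 w0=1 w8=1 clk=0 w6=1 w4=0
  Δ1: clk:0→1
  (1Δ to stable)
t=5 Δ0: w3=0 w1=1 w5=0 w7=0 w0=1 w8=1 clk=1 w6=1 w4=0
  Δ1: clk:1→0
  (1Δ to stable)
t=6 Δ0: w3=0 w1=1 w5=0 w7=0 w0=1 w8=1 clk=0 w6=1 w4=0
  Δ1: clk:0→1
  (1Δ to stable)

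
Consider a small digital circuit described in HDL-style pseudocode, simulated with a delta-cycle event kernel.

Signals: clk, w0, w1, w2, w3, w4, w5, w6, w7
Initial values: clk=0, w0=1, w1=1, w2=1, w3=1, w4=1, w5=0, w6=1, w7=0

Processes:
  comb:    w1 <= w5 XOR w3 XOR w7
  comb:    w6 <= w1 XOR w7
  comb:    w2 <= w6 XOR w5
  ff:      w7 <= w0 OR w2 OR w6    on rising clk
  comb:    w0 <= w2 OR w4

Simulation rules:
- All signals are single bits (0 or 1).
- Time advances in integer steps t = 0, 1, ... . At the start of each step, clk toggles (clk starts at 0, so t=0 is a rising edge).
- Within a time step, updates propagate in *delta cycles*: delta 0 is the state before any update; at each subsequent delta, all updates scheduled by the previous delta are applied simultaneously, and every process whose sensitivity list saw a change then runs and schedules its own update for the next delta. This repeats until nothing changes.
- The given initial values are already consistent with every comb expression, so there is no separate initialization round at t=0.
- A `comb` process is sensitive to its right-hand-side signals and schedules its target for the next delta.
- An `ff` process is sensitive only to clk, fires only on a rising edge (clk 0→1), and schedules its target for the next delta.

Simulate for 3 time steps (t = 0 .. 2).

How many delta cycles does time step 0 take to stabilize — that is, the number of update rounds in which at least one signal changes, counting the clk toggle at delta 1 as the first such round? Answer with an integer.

5

[bits: w4,clk,w7,w6,w5,w3,w2,w0,w1]
t=0: Δ0=100101111 Δ1=110101111 Δ2=111101111 Δ3=111001110 Δ4=111101010 Δ5=111101110 | 5Δ
t=1: Δ0=111101110 Δ1=101101110 | 1Δ
t=2: Δ0=101101110 Δ1=111101110 | 1Δ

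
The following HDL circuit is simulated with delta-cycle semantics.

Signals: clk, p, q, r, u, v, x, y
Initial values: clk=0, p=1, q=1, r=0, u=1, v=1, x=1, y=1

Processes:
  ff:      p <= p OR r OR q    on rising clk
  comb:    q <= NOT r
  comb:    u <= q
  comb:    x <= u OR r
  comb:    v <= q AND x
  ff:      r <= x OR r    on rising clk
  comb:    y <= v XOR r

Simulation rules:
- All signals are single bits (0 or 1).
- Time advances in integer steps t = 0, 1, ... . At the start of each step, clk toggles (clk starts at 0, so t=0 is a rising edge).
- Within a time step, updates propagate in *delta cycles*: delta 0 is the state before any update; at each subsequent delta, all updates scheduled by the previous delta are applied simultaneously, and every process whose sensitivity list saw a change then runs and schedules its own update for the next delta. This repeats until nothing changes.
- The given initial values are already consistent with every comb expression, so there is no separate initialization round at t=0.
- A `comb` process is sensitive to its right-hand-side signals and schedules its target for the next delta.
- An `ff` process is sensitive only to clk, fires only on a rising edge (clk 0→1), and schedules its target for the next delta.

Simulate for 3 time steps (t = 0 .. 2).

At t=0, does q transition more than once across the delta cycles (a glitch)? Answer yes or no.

t0.Δ0 r=0 clk=0 u=1 q=1 p=1 y=1 v=1 x=1
t0.Δ1 r=0 clk=1 u=1 q=1 p=1 y=1 v=1 x=1
t0.Δ2 r=1 clk=1 u=1 q=1 p=1 y=1 v=1 x=1
t0.Δ3 r=1 clk=1 u=1 q=0 p=1 y=0 v=1 x=1
t0.Δ4 r=1 clk=1 u=0 q=0 p=1 y=0 v=0 x=1
t0.Δ5 r=1 clk=1 u=0 q=0 p=1 y=1 v=0 x=1
t1.Δ0 r=1 clk=1 u=0 q=0 p=1 y=1 v=0 x=1
t1.Δ1 r=1 clk=0 u=0 q=0 p=1 y=1 v=0 x=1
t2.Δ0 r=1 clk=0 u=0 q=0 p=1 y=1 v=0 x=1
t2.Δ1 r=1 clk=1 u=0 q=0 p=1 y=1 v=0 x=1

no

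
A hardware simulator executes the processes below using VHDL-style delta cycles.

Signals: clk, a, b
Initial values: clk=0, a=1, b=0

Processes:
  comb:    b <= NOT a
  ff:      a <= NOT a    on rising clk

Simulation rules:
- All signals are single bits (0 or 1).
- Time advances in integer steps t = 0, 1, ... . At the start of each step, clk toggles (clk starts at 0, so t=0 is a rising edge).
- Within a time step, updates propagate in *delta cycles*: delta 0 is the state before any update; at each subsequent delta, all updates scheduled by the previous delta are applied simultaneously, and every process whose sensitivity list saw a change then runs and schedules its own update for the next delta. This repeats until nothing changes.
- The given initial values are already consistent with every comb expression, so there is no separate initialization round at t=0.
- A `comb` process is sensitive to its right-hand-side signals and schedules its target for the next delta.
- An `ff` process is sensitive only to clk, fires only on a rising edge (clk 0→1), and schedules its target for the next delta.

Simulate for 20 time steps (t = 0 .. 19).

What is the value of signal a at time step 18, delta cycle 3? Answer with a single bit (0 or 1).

1

t0.Δ0 a=1 clk=0 b=0
t0.Δ1 a=1 clk=1 b=0
t0.Δ2 a=0 clk=1 b=0
t0.Δ3 a=0 clk=1 b=1
t1.Δ0 a=0 clk=1 b=1
t1.Δ1 a=0 clk=0 b=1
t2.Δ0 a=0 clk=0 b=1
t2.Δ1 a=0 clk=1 b=1
t2.Δ2 a=1 clk=1 b=1
t2.Δ3 a=1 clk=1 b=0
t3.Δ0 a=1 clk=1 b=0
t3.Δ1 a=1 clk=0 b=0
t4.Δ0 a=1 clk=0 b=0
t4.Δ1 a=1 clk=1 b=0
t4.Δ2 a=0 clk=1 b=0
t4.Δ3 a=0 clk=1 b=1
t5.Δ0 a=0 clk=1 b=1
t5.Δ1 a=0 clk=0 b=1
t6.Δ0 a=0 clk=0 b=1
t6.Δ1 a=0 clk=1 b=1
t6.Δ2 a=1 clk=1 b=1
t6.Δ3 a=1 clk=1 b=0
t7.Δ0 a=1 clk=1 b=0
t7.Δ1 a=1 clk=0 b=0
t8.Δ0 a=1 clk=0 b=0
t8.Δ1 a=1 clk=1 b=0
t8.Δ2 a=0 clk=1 b=0
t8.Δ3 a=0 clk=1 b=1
t9.Δ0 a=0 clk=1 b=1
t9.Δ1 a=0 clk=0 b=1
t10.Δ0 a=0 clk=0 b=1
t10.Δ1 a=0 clk=1 b=1
t10.Δ2 a=1 clk=1 b=1
t10.Δ3 a=1 clk=1 b=0
t11.Δ0 a=1 clk=1 b=0
t11.Δ1 a=1 clk=0 b=0
t12.Δ0 a=1 clk=0 b=0
t12.Δ1 a=1 clk=1 b=0
t12.Δ2 a=0 clk=1 b=0
t12.Δ3 a=0 clk=1 b=1
t13.Δ0 a=0 clk=1 b=1
t13.Δ1 a=0 clk=0 b=1
t14.Δ0 a=0 clk=0 b=1
t14.Δ1 a=0 clk=1 b=1
t14.Δ2 a=1 clk=1 b=1
t14.Δ3 a=1 clk=1 b=0
t15.Δ0 a=1 clk=1 b=0
t15.Δ1 a=1 clk=0 b=0
t16.Δ0 a=1 clk=0 b=0
t16.Δ1 a=1 clk=1 b=0
t16.Δ2 a=0 clk=1 b=0
t16.Δ3 a=0 clk=1 b=1
t17.Δ0 a=0 clk=1 b=1
t17.Δ1 a=0 clk=0 b=1
t18.Δ0 a=0 clk=0 b=1
t18.Δ1 a=0 clk=1 b=1
t18.Δ2 a=1 clk=1 b=1
t18.Δ3 a=1 clk=1 b=0
t19.Δ0 a=1 clk=1 b=0
t19.Δ1 a=1 clk=0 b=0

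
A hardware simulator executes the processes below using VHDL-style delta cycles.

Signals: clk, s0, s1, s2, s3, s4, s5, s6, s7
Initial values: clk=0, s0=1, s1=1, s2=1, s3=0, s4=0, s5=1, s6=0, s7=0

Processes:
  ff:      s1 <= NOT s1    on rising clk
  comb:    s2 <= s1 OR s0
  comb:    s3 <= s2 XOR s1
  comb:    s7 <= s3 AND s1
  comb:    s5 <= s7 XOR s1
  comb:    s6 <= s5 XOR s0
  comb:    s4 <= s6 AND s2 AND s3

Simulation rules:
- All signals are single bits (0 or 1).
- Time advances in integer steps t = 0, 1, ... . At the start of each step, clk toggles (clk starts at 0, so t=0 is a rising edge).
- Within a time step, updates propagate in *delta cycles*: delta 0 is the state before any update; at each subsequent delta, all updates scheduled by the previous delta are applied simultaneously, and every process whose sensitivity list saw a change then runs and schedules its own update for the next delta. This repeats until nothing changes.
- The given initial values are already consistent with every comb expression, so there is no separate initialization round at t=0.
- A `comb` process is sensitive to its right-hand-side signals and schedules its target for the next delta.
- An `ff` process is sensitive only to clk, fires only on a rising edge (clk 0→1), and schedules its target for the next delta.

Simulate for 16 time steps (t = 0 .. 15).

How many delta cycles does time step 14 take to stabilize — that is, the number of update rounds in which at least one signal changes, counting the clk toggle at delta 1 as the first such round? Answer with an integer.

t=0 Δ0: s5=1 s0=1 s2=1 s6=0 s3=0 s1=1 s7=0 clk=0 s4=0
  Δ1: clk:0→1
  Δ2: s1:1→0
  Δ3: s5:1→0, s3:0→1
  Δ4: s6:0→1
  Δ5: s4:0→1
  (5Δ to stable)
t=1 Δ0: s5=0 s0=1 s2=1 s6=1 s3=1 s1=0 s7=0 clk=1 s4=1
  Δ1: clk:1→0
  (1Δ to stable)
t=2 Δ0: s5=0 s0=1 s2=1 s6=1 s3=1 s1=0 s7=0 clk=0 s4=1
  Δ1: clk:0→1
  Δ2: s1:0→1
  Δ3: s5:0→1, s3:1→0, s7:0→1
  Δ4: s5:1→0, s6:1→0, s7:1→0, s4:1→0
  Δ5: s5:0→1, s6:0→1
  Δ6: s6:1→0
  (6Δ to stable)
t=3 Δ0: s5=1 s0=1 s2=1 s6=0 s3=0 s1=1 s7=0 clk=1 s4=0
  Δ1: clk:1→0
  (1Δ to stable)
t=4 Δ0: s5=1 s0=1 s2=1 s6=0 s3=0 s1=1 s7=0 clk=0 s4=0
  Δ1: clk:0→1
  Δ2: s1:1→0
  Δ3: s5:1→0, s3:0→1
  Δ4: s6:0→1
  Δ5: s4:0→1
  (5Δ to stable)
t=5 Δ0: s5=0 s0=1 s2=1 s6=1 s3=1 s1=0 s7=0 clk=1 s4=1
  Δ1: clk:1→0
  (1Δ to stable)
t=6 Δ0: s5=0 s0=1 s2=1 s6=1 s3=1 s1=0 s7=0 clk=0 s4=1
  Δ1: clk:0→1
  Δ2: s1:0→1
  Δ3: s5:0→1, s3:1→0, s7:0→1
  Δ4: s5:1→0, s6:1→0, s7:1→0, s4:1→0
  Δ5: s5:0→1, s6:0→1
  Δ6: s6:1→0
  (6Δ to stable)
t=7 Δ0: s5=1 s0=1 s2=1 s6=0 s3=0 s1=1 s7=0 clk=1 s4=0
  Δ1: clk:1→0
  (1Δ to stable)
t=8 Δ0: s5=1 s0=1 s2=1 s6=0 s3=0 s1=1 s7=0 clk=0 s4=0
  Δ1: clk:0→1
  Δ2: s1:1→0
  Δ3: s5:1→0, s3:0→1
  Δ4: s6:0→1
  Δ5: s4:0→1
  (5Δ to stable)
t=9 Δ0: s5=0 s0=1 s2=1 s6=1 s3=1 s1=0 s7=0 clk=1 s4=1
  Δ1: clk:1→0
  (1Δ to stable)
t=10 Δ0: s5=0 s0=1 s2=1 s6=1 s3=1 s1=0 s7=0 clk=0 s4=1
  Δ1: clk:0→1
  Δ2: s1:0→1
  Δ3: s5:0→1, s3:1→0, s7:0→1
  Δ4: s5:1→0, s6:1→0, s7:1→0, s4:1→0
  Δ5: s5:0→1, s6:0→1
  Δ6: s6:1→0
  (6Δ to stable)
t=11 Δ0: s5=1 s0=1 s2=1 s6=0 s3=0 s1=1 s7=0 clk=1 s4=0
  Δ1: clk:1→0
  (1Δ to stable)
t=12 Δ0: s5=1 s0=1 s2=1 s6=0 s3=0 s1=1 s7=0 clk=0 s4=0
  Δ1: clk:0→1
  Δ2: s1:1→0
  Δ3: s5:1→0, s3:0→1
  Δ4: s6:0→1
  Δ5: s4:0→1
  (5Δ to stable)
t=13 Δ0: s5=0 s0=1 s2=1 s6=1 s3=1 s1=0 s7=0 clk=1 s4=1
  Δ1: clk:1→0
  (1Δ to stable)
t=14 Δ0: s5=0 s0=1 s2=1 s6=1 s3=1 s1=0 s7=0 clk=0 s4=1
  Δ1: clk:0→1
  Δ2: s1:0→1
  Δ3: s5:0→1, s3:1→0, s7:0→1
  Δ4: s5:1→0, s6:1→0, s7:1→0, s4:1→0
  Δ5: s5:0→1, s6:0→1
  Δ6: s6:1→0
  (6Δ to stable)
t=15 Δ0: s5=1 s0=1 s2=1 s6=0 s3=0 s1=1 s7=0 clk=1 s4=0
  Δ1: clk:1→0
  (1Δ to stable)

6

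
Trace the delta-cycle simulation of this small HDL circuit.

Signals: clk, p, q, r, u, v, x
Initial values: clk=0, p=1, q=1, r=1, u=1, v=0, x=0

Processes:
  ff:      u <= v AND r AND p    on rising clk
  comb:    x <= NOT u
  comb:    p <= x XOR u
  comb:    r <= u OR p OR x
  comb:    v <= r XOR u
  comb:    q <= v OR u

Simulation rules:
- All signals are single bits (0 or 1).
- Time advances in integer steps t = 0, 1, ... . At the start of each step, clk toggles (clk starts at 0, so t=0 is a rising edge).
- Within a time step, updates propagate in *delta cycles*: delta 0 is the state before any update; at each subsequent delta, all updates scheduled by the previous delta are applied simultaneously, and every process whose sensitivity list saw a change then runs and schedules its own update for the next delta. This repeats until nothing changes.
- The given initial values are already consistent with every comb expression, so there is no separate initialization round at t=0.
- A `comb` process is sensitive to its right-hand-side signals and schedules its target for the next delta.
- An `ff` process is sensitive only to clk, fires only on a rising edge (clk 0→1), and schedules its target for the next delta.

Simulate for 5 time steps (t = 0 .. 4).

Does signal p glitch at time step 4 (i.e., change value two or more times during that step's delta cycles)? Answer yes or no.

t0.Δ0 v=0 clk=0 x=0 u=1 p=1 q=1 r=1
t0.Δ1 v=0 clk=1 x=0 u=1 p=1 q=1 r=1
t0.Δ2 v=0 clk=1 x=0 u=0 p=1 q=1 r=1
t0.Δ3 v=1 clk=1 x=1 u=0 p=0 q=0 r=1
t0.Δ4 v=1 clk=1 x=1 u=0 p=1 q=1 r=1
t1.Δ0 v=1 clk=1 x=1 u=0 p=1 q=1 r=1
t1.Δ1 v=1 clk=0 x=1 u=0 p=1 q=1 r=1
t2.Δ0 v=1 clk=0 x=1 u=0 p=1 q=1 r=1
t2.Δ1 v=1 clk=1 x=1 u=0 p=1 q=1 r=1
t2.Δ2 v=1 clk=1 x=1 u=1 p=1 q=1 r=1
t2.Δ3 v=0 clk=1 x=0 u=1 p=0 q=1 r=1
t2.Δ4 v=0 clk=1 x=0 u=1 p=1 q=1 r=1
t3.Δ0 v=0 clk=1 x=0 u=1 p=1 q=1 r=1
t3.Δ1 v=0 clk=0 x=0 u=1 p=1 q=1 r=1
t4.Δ0 v=0 clk=0 x=0 u=1 p=1 q=1 r=1
t4.Δ1 v=0 clk=1 x=0 u=1 p=1 q=1 r=1
t4.Δ2 v=0 clk=1 x=0 u=0 p=1 q=1 r=1
t4.Δ3 v=1 clk=1 x=1 u=0 p=0 q=0 r=1
t4.Δ4 v=1 clk=1 x=1 u=0 p=1 q=1 r=1

yes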